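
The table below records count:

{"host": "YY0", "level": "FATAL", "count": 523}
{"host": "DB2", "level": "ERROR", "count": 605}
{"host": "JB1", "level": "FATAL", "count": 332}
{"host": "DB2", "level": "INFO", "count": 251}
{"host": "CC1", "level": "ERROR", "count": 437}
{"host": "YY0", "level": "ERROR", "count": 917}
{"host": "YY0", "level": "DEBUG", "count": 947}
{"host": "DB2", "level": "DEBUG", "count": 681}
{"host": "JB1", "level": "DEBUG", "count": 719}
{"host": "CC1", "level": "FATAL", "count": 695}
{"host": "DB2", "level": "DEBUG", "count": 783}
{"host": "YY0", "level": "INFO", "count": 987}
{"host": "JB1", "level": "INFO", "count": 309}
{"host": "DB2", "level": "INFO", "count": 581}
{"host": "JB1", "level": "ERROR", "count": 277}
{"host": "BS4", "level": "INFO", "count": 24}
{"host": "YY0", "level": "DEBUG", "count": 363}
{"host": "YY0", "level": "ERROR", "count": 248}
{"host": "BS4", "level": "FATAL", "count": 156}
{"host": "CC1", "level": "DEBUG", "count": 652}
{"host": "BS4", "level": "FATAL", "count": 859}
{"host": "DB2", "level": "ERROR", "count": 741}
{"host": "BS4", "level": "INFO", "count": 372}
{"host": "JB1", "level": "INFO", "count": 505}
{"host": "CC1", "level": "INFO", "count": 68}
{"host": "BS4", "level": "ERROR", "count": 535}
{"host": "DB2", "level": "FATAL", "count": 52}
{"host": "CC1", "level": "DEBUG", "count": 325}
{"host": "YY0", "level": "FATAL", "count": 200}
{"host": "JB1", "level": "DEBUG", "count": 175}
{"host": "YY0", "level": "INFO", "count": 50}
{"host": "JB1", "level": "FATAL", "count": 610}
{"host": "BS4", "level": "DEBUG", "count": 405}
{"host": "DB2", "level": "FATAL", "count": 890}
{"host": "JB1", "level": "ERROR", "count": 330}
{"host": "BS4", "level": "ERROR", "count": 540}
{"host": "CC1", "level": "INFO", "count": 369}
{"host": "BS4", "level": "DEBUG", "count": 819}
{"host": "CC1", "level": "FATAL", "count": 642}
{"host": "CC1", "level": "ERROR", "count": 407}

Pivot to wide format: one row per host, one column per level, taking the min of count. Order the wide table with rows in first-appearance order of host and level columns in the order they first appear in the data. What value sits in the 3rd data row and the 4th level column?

With rows in first-appearance order of host, row 3 is host=JB1. level columns in first-appearance order: FATAL, ERROR, INFO, DEBUG; column 4 is DEBUG.
Long rows with host=JB1, level=DEBUG: min(719, 175) = 175.

175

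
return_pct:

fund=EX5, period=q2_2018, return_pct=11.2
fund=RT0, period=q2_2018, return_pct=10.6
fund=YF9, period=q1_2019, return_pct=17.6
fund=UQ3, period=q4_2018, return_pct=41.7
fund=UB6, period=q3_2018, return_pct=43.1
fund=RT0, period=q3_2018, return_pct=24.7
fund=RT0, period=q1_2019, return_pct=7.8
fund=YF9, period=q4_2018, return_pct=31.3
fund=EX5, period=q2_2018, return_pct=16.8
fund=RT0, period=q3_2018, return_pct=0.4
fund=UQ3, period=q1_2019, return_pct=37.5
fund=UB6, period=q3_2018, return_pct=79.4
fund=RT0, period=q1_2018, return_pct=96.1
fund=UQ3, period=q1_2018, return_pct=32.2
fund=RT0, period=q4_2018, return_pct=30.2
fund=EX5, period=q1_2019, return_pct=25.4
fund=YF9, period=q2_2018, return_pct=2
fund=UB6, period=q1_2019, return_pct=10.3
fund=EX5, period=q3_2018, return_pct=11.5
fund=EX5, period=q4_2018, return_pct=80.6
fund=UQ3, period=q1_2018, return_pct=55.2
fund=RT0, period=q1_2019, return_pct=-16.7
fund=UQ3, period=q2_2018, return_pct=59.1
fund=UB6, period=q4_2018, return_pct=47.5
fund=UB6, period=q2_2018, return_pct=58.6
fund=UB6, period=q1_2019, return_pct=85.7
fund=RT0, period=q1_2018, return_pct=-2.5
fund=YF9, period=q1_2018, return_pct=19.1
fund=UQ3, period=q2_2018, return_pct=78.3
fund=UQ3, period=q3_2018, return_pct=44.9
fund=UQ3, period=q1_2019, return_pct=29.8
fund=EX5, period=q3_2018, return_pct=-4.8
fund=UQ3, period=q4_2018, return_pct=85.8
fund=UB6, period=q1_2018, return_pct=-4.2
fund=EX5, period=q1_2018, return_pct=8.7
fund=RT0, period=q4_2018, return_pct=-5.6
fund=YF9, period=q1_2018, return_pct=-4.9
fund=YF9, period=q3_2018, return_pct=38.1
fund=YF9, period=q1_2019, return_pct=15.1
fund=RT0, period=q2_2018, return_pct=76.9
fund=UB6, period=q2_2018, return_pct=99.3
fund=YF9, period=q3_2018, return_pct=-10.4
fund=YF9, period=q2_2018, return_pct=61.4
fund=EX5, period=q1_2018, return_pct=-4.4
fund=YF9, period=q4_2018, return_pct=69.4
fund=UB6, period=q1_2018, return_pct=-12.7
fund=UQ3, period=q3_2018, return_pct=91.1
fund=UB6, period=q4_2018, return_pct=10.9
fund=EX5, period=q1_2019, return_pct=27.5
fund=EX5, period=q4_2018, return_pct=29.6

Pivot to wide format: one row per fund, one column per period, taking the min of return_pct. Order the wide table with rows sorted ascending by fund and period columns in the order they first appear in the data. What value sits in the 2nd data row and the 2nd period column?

-16.7

With rows sorted ascending by fund, row 2 is fund=RT0. period columns in first-appearance order: q2_2018, q1_2019, q4_2018, q3_2018, q1_2018; column 2 is q1_2019.
Long rows with fund=RT0, period=q1_2019: min(7.8, -16.7) = -16.7.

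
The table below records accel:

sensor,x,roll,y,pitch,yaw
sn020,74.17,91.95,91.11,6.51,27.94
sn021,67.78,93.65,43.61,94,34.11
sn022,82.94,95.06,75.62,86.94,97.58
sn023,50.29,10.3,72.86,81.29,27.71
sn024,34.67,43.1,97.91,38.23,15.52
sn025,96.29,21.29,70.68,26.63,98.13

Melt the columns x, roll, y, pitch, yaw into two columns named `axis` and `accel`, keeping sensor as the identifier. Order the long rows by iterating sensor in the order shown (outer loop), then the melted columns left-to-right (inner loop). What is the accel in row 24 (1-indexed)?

30 rows total (6 × 5). Row 24: index ⌊(24-1)/5⌋ = 4 into sensor → sn024; (24-1) mod 5 = 3 into the melted columns → pitch.
So row 24 is (sn024, pitch, 38.23); accel = 38.23.

38.23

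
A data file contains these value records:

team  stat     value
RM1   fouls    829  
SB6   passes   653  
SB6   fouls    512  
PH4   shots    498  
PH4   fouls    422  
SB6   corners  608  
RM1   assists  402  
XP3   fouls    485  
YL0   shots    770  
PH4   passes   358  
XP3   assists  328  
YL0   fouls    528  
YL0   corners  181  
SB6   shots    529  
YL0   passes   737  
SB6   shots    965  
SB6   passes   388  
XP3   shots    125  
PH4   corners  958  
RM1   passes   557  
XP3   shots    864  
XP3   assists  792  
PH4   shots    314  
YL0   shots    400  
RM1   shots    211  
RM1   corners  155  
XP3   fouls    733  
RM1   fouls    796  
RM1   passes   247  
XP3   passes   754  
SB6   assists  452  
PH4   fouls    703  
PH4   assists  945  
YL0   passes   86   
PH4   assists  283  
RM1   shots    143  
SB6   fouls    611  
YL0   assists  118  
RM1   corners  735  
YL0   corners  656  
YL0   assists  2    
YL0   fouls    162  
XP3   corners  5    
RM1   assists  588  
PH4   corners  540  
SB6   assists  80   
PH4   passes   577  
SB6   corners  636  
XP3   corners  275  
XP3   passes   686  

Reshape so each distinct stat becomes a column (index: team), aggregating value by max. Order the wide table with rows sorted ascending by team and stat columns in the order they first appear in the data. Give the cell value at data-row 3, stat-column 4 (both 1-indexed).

636

With rows sorted ascending by team, row 3 is team=SB6. stat columns in first-appearance order: fouls, passes, shots, corners, assists; column 4 is corners.
Long rows with team=SB6, stat=corners: max(608, 636) = 636.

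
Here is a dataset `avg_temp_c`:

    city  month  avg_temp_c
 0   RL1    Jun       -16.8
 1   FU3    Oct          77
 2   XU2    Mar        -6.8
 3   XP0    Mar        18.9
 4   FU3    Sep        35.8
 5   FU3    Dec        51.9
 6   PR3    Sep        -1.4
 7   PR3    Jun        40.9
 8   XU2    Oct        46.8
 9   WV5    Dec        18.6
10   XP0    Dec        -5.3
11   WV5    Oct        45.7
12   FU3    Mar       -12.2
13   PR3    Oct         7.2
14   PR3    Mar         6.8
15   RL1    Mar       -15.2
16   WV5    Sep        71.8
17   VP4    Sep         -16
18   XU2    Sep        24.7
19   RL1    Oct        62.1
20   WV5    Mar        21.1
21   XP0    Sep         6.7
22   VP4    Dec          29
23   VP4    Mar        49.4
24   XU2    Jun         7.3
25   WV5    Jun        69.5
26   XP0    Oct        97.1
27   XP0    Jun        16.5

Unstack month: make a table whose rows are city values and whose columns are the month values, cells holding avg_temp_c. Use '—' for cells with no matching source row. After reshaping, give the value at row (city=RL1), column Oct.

62.1

The long row with city=RL1, month=Oct has avg_temp_c=62.1.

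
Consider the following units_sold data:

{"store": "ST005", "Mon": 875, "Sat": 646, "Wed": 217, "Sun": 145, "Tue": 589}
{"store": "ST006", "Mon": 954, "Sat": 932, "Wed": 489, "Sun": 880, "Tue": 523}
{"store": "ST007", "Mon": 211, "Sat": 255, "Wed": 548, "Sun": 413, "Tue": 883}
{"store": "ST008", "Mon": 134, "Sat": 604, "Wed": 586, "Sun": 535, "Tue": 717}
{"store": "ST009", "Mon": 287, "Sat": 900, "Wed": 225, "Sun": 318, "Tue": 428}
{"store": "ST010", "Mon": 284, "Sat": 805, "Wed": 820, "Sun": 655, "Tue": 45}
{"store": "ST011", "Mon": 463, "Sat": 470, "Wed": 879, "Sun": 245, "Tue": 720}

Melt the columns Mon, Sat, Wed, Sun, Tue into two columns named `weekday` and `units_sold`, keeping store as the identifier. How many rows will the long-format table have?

7 store values × 5 melted columns = 35 rows.

35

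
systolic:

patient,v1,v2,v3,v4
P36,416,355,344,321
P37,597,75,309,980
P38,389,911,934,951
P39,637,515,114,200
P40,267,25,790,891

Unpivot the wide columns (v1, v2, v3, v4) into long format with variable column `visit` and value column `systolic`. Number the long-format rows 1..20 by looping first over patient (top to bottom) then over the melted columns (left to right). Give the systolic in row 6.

20 rows total (5 × 4). Row 6: index ⌊(6-1)/4⌋ = 1 into patient → P37; (6-1) mod 4 = 1 into the melted columns → v2.
So row 6 is (P37, v2, 75); systolic = 75.

75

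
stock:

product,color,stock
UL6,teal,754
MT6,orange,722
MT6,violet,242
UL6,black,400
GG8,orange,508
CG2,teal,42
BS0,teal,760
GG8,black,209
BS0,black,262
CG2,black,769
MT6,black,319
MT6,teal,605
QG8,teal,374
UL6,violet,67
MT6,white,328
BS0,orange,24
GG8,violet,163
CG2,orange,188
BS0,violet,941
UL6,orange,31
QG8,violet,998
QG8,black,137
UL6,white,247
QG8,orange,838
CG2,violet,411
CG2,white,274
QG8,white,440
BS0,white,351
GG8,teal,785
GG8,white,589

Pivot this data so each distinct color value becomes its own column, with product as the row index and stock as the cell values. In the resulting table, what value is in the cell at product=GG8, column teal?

785

Wide layout: rows indexed by product, columns are the 5 distinct color values (teal, orange, violet, black, white).
Cell (product=GG8, color=teal) draws from the long row where product=GG8 and color=teal, which has stock=785.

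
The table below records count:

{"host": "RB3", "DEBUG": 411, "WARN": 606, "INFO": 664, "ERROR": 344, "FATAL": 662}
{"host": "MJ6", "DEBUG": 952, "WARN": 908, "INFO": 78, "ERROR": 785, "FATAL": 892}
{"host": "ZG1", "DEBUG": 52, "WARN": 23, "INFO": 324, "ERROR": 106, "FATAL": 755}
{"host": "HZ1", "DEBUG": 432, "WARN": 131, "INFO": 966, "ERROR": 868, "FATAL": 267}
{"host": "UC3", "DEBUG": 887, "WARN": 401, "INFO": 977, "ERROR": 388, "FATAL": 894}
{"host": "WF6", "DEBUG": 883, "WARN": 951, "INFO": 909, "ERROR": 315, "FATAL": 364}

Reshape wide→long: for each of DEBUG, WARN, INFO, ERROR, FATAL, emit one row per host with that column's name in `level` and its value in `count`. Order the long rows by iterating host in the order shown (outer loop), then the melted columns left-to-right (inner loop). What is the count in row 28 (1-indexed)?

909

30 rows total (6 × 5). Row 28: index ⌊(28-1)/5⌋ = 5 into host → WF6; (28-1) mod 5 = 2 into the melted columns → INFO.
So row 28 is (WF6, INFO, 909); count = 909.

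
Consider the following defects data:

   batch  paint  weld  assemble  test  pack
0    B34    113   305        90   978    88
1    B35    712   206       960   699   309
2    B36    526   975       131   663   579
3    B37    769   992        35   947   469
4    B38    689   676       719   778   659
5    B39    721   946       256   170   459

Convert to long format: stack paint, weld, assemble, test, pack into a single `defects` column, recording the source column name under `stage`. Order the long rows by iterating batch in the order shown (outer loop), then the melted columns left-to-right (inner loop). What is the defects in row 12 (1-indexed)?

30 rows total (6 × 5). Row 12: index ⌊(12-1)/5⌋ = 2 into batch → B36; (12-1) mod 5 = 1 into the melted columns → weld.
So row 12 is (B36, weld, 975); defects = 975.

975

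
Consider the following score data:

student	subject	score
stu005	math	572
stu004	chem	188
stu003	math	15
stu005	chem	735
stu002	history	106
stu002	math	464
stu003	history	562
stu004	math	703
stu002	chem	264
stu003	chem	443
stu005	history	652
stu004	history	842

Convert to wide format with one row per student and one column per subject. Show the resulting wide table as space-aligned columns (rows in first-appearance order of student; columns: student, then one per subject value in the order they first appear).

student  math  chem  history
stu005   572   735   652    
stu004   703   188   842    
stu003   15    443   562    
stu002   464   264   106    

Columns: student plus the 3 distinct subject values (math, chem, history).
For example, row stu005 column math takes score=572 from the long row (stu005, math).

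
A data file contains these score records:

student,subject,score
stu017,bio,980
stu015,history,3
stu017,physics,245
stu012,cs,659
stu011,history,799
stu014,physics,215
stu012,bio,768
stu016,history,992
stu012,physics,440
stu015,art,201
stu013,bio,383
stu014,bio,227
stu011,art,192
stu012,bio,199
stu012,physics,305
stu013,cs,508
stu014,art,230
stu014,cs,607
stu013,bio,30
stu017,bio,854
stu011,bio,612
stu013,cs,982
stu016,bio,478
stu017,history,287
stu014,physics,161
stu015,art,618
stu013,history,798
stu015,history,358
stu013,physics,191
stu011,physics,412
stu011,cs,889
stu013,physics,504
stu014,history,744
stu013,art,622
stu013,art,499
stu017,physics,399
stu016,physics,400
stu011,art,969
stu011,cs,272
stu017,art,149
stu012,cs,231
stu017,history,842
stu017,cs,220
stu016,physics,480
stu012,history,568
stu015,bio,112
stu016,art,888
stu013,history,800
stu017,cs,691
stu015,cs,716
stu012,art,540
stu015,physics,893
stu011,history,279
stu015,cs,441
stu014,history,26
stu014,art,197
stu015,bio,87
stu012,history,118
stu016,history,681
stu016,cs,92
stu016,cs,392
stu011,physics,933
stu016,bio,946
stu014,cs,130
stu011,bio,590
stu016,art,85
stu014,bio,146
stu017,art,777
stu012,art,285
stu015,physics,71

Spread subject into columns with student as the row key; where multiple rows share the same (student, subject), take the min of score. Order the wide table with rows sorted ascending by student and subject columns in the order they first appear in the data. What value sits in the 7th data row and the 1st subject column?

854

With rows sorted ascending by student, row 7 is student=stu017. subject columns in first-appearance order: bio, history, physics, cs, art; column 1 is bio.
Long rows with student=stu017, subject=bio: min(980, 854) = 854.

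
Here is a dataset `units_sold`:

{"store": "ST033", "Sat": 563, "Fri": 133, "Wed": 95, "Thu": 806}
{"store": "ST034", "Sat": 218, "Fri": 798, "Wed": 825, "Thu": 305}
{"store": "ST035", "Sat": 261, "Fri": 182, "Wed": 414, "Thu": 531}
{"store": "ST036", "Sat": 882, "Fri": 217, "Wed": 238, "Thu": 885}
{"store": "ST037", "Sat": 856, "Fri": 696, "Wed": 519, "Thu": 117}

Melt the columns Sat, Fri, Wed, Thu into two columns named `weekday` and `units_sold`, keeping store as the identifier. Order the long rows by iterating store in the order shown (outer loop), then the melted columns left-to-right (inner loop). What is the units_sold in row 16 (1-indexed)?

20 rows total (5 × 4). Row 16: index ⌊(16-1)/4⌋ = 3 into store → ST036; (16-1) mod 4 = 3 into the melted columns → Thu.
So row 16 is (ST036, Thu, 885); units_sold = 885.

885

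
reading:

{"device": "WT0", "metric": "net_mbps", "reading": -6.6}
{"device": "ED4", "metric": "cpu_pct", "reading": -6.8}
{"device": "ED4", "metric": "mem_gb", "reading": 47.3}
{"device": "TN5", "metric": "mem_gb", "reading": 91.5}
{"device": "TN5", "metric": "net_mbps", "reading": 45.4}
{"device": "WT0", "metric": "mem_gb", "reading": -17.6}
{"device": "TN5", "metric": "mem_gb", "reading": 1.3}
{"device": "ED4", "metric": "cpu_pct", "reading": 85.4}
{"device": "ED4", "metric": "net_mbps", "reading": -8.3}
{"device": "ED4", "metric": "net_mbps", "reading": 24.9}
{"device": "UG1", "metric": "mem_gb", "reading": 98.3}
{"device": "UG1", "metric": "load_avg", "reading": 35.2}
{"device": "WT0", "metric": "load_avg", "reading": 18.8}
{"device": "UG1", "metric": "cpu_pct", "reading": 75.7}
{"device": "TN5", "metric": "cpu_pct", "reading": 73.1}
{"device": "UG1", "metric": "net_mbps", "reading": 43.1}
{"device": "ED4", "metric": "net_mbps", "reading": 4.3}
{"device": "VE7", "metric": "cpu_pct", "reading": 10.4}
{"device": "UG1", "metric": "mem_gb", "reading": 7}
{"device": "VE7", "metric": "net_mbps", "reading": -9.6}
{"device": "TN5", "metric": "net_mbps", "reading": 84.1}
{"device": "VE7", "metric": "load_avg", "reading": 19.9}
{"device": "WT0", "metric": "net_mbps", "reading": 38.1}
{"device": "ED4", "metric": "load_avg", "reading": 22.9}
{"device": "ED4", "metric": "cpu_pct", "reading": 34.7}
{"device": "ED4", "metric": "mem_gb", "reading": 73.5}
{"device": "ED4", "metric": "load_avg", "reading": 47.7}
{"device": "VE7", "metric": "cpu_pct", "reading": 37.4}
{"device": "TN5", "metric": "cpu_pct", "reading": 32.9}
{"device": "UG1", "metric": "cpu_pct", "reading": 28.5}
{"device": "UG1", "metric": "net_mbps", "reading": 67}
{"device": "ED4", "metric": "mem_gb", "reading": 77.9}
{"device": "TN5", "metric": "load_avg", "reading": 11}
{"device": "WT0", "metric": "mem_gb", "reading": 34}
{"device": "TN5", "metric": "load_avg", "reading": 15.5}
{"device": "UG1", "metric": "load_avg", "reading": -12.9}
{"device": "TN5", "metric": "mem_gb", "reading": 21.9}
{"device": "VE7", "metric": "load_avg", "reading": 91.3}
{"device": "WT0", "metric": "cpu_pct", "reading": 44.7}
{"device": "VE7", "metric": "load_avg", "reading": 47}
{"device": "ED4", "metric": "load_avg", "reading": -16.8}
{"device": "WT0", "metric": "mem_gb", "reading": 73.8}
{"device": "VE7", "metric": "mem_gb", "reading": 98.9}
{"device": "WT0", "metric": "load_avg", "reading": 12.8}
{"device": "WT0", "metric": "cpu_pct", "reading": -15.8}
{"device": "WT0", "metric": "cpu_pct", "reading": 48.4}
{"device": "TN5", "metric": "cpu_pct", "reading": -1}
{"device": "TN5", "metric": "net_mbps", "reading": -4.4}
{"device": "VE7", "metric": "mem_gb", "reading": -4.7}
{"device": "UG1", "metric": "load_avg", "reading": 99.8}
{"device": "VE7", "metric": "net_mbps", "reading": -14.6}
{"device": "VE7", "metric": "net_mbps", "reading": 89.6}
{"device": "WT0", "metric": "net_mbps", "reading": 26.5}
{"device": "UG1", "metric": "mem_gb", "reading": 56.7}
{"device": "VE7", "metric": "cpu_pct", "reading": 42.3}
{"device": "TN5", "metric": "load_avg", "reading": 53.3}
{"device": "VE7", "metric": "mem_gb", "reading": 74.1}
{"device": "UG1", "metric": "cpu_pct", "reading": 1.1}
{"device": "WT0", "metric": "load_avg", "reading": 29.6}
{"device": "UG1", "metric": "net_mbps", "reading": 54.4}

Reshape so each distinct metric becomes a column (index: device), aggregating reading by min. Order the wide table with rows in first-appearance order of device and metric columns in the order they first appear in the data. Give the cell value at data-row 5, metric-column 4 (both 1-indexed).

With rows in first-appearance order of device, row 5 is device=VE7. metric columns in first-appearance order: net_mbps, cpu_pct, mem_gb, load_avg; column 4 is load_avg.
Long rows with device=VE7, metric=load_avg: min(19.9, 91.3, 47) = 19.9.

19.9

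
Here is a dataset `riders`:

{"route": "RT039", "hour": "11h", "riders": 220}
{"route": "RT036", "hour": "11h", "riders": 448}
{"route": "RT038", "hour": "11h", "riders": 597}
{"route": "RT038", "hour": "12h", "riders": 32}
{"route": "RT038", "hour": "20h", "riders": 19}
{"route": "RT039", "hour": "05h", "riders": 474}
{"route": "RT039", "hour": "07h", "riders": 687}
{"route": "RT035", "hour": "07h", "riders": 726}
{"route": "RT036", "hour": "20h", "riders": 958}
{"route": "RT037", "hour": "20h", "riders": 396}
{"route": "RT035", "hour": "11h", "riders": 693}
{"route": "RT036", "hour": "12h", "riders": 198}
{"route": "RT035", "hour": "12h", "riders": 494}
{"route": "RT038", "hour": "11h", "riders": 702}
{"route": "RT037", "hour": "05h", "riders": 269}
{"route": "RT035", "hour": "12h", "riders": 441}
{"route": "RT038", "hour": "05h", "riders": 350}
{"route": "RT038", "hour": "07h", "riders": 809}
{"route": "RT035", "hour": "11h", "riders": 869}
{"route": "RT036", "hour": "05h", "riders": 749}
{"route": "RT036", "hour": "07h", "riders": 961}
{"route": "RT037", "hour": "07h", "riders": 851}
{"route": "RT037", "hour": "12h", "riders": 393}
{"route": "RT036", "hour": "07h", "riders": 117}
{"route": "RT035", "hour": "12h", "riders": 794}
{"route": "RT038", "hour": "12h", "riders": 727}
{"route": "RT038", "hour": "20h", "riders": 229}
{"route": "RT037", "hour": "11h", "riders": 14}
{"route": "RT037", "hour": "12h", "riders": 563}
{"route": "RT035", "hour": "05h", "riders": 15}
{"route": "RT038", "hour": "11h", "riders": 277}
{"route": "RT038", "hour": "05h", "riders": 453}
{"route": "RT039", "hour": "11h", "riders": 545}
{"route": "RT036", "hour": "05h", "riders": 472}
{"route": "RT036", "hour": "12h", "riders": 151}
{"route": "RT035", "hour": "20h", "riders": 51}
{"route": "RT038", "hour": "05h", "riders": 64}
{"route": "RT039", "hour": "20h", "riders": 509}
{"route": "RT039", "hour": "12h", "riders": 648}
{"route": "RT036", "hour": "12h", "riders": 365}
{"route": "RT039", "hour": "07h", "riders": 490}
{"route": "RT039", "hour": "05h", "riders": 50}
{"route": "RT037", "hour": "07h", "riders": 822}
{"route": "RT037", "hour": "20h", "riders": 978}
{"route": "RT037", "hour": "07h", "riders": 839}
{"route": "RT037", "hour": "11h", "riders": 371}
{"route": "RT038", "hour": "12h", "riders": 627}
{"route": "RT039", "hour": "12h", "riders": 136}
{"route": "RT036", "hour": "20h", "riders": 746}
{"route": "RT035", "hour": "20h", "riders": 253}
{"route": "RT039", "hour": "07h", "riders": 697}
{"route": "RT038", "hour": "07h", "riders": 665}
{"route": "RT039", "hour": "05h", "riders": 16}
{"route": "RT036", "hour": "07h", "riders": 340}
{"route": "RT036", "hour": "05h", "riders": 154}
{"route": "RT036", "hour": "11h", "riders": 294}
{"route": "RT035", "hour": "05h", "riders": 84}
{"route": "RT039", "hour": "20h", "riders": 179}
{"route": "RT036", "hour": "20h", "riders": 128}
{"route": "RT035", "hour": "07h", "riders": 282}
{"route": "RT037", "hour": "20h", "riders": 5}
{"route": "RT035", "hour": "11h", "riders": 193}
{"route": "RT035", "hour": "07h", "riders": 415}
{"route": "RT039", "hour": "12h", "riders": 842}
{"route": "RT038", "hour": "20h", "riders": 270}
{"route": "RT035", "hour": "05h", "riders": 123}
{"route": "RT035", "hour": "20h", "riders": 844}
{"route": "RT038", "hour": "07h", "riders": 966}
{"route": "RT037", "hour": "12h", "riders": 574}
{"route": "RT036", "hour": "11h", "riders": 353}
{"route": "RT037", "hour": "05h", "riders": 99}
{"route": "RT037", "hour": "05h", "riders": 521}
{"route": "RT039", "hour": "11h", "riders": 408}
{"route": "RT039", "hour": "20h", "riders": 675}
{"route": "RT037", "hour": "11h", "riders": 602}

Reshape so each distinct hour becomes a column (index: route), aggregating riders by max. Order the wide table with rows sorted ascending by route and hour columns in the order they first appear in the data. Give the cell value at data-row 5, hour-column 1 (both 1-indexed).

With rows sorted ascending by route, row 5 is route=RT039. hour columns in first-appearance order: 11h, 12h, 20h, 05h, 07h; column 1 is 11h.
Long rows with route=RT039, hour=11h: max(220, 545, 408) = 545.

545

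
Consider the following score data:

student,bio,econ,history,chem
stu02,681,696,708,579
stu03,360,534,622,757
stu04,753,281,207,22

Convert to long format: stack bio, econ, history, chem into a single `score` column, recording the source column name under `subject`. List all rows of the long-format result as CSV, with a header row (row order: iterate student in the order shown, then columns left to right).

student,subject,score
stu02,bio,681
stu02,econ,696
stu02,history,708
stu02,chem,579
stu03,bio,360
stu03,econ,534
stu03,history,622
stu03,chem,757
stu04,bio,753
stu04,econ,281
stu04,history,207
stu04,chem,22

Each (student, column) pair becomes one row: 3 × 4 = 12 rows.
For example, (stu02, bio) → score=681.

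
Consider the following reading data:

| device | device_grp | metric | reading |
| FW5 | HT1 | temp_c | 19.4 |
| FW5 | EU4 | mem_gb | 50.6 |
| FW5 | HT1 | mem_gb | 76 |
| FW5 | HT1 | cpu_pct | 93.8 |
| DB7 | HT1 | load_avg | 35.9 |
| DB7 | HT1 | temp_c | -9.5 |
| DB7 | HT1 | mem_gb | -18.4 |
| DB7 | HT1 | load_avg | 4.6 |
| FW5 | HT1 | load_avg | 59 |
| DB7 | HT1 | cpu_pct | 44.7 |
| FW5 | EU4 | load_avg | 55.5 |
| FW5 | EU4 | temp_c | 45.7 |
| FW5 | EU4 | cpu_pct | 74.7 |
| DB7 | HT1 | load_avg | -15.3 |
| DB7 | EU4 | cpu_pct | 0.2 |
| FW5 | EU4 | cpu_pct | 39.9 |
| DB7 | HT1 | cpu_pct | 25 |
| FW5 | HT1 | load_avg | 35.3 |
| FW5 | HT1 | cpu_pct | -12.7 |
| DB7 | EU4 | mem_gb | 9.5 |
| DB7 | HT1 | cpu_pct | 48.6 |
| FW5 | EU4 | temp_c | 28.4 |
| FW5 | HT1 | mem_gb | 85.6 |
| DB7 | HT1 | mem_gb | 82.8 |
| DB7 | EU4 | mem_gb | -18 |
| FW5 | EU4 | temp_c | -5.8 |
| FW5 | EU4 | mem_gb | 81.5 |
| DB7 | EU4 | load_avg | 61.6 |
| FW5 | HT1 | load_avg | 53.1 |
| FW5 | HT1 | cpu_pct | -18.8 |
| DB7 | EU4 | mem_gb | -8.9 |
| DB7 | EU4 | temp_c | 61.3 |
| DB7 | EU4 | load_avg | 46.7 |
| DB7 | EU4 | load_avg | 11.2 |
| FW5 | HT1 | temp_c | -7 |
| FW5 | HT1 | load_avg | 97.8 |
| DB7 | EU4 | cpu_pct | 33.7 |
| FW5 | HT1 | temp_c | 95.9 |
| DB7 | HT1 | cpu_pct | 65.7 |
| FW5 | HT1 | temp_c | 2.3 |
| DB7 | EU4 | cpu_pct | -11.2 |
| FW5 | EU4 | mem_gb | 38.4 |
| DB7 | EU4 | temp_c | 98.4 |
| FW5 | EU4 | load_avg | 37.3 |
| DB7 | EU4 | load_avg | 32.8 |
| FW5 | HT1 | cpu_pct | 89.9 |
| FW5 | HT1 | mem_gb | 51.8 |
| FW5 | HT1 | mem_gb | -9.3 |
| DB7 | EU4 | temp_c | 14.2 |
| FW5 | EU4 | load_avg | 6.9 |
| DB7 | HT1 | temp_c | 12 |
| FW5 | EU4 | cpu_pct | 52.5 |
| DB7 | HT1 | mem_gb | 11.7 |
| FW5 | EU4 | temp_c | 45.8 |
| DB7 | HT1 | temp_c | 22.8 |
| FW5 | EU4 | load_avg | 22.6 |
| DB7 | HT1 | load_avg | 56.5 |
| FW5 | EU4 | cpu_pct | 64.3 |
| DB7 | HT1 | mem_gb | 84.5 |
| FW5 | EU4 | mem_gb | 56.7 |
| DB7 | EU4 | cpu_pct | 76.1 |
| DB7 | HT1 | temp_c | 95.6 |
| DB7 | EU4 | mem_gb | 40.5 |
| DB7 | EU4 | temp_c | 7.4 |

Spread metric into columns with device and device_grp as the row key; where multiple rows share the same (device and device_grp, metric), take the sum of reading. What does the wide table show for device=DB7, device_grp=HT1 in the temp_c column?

Rows with device=DB7, device_grp=HT1 and metric=temp_c: reading values are -9.5, 12, 22.8, 95.6.
-9.5 + 12 + 22.8 + 95.6 = 120.9.

120.9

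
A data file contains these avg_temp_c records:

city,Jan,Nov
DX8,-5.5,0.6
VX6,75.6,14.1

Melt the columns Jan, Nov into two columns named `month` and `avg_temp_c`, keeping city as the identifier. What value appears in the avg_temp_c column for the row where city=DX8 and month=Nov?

Unpivoting turns each (city, wide-column) pair into one long row.
The wide cell at row DX8, column Nov holds 0.6, so the long row (DX8, Nov) has avg_temp_c=0.6.

0.6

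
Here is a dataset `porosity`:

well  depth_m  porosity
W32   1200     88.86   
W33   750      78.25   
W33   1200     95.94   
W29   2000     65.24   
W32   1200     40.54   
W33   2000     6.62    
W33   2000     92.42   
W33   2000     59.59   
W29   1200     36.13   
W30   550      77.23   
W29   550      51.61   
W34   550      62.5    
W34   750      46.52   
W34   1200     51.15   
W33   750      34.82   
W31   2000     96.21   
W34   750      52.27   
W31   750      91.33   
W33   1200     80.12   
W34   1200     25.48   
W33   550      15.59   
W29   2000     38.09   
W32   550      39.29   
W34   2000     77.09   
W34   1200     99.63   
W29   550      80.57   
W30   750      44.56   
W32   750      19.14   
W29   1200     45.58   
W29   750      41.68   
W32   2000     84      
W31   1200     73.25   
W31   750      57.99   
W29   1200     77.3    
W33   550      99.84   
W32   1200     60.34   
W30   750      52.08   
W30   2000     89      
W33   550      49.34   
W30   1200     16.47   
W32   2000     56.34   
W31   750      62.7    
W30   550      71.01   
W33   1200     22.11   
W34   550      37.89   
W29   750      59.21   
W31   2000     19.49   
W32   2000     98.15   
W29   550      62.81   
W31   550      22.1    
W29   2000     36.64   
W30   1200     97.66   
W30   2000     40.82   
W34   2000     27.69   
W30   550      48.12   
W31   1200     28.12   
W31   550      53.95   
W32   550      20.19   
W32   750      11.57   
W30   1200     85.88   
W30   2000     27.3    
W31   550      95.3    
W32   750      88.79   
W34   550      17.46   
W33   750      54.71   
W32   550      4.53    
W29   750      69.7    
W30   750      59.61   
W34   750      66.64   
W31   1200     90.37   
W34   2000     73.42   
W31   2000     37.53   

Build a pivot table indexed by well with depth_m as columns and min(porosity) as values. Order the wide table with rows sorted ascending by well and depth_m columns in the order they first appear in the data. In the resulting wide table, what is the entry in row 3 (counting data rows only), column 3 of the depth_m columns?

With rows sorted ascending by well, row 3 is well=W31. depth_m columns in first-appearance order: 1200, 750, 2000, 550; column 3 is 2000.
Long rows with well=W31, depth_m=2000: min(96.21, 19.49, 37.53) = 19.49.

19.49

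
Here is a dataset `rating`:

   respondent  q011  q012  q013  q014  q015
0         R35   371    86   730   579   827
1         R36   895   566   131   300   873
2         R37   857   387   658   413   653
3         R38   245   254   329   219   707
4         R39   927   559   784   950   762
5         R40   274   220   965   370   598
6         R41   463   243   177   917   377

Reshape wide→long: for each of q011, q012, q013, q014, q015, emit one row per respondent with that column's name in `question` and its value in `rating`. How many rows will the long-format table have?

7 respondent values × 5 melted columns = 35 rows.

35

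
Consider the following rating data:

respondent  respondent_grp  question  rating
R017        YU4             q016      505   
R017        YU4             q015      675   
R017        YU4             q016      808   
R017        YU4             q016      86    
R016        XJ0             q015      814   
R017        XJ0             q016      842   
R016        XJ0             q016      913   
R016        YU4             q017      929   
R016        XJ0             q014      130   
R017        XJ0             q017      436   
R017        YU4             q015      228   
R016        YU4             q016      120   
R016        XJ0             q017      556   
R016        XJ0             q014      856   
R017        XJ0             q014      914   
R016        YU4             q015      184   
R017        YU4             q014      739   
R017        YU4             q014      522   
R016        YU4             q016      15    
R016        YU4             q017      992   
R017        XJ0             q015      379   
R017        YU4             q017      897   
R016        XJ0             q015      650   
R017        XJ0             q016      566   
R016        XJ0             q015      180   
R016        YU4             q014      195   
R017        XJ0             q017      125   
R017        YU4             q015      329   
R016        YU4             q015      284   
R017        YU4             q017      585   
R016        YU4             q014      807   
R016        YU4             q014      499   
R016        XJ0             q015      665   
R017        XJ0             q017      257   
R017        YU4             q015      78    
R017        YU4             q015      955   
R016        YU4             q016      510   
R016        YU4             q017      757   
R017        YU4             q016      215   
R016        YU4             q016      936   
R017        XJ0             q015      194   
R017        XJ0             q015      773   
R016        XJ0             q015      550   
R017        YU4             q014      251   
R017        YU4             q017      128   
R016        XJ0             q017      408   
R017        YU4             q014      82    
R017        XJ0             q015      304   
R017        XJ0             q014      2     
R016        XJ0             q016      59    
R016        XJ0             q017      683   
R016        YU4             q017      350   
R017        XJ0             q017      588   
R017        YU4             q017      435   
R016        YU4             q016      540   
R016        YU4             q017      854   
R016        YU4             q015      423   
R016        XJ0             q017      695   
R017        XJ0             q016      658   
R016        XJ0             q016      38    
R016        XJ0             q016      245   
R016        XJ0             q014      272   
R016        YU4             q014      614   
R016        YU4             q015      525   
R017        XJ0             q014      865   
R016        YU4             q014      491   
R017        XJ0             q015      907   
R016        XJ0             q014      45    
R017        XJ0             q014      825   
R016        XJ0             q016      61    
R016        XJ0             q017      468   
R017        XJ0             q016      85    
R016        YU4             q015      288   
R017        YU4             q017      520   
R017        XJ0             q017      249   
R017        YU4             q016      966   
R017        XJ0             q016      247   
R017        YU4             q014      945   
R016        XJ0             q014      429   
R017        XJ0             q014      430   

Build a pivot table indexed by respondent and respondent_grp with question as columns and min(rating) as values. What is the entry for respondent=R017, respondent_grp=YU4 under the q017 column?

Rows with respondent=R017, respondent_grp=YU4 and question=q017: rating values are 897, 585, 128, 435, 520.
min(897, 585, 128, 435, 520) = 128.

128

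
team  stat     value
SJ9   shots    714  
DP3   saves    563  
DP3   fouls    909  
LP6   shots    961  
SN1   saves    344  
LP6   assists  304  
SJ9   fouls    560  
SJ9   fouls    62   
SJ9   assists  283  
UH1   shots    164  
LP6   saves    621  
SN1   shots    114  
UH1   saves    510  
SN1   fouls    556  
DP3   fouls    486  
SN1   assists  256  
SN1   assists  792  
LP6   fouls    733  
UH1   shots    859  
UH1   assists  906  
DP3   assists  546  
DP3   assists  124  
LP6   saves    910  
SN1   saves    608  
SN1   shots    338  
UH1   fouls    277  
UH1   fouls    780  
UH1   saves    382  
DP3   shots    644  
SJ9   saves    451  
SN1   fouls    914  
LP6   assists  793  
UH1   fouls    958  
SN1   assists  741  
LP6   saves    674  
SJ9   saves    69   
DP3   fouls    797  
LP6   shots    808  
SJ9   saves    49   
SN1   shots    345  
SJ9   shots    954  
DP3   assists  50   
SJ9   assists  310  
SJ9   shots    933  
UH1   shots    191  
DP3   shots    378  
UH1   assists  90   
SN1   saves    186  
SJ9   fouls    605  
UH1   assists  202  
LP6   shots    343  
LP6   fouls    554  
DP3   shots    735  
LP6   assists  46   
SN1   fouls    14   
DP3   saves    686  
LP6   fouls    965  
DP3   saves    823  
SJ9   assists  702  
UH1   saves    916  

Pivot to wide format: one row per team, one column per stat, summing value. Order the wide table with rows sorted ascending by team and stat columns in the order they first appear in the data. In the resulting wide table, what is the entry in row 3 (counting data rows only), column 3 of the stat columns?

1227

With rows sorted ascending by team, row 3 is team=SJ9. stat columns in first-appearance order: shots, saves, fouls, assists; column 3 is fouls.
Long rows with team=SJ9, stat=fouls: 560 + 62 + 605 = 1227.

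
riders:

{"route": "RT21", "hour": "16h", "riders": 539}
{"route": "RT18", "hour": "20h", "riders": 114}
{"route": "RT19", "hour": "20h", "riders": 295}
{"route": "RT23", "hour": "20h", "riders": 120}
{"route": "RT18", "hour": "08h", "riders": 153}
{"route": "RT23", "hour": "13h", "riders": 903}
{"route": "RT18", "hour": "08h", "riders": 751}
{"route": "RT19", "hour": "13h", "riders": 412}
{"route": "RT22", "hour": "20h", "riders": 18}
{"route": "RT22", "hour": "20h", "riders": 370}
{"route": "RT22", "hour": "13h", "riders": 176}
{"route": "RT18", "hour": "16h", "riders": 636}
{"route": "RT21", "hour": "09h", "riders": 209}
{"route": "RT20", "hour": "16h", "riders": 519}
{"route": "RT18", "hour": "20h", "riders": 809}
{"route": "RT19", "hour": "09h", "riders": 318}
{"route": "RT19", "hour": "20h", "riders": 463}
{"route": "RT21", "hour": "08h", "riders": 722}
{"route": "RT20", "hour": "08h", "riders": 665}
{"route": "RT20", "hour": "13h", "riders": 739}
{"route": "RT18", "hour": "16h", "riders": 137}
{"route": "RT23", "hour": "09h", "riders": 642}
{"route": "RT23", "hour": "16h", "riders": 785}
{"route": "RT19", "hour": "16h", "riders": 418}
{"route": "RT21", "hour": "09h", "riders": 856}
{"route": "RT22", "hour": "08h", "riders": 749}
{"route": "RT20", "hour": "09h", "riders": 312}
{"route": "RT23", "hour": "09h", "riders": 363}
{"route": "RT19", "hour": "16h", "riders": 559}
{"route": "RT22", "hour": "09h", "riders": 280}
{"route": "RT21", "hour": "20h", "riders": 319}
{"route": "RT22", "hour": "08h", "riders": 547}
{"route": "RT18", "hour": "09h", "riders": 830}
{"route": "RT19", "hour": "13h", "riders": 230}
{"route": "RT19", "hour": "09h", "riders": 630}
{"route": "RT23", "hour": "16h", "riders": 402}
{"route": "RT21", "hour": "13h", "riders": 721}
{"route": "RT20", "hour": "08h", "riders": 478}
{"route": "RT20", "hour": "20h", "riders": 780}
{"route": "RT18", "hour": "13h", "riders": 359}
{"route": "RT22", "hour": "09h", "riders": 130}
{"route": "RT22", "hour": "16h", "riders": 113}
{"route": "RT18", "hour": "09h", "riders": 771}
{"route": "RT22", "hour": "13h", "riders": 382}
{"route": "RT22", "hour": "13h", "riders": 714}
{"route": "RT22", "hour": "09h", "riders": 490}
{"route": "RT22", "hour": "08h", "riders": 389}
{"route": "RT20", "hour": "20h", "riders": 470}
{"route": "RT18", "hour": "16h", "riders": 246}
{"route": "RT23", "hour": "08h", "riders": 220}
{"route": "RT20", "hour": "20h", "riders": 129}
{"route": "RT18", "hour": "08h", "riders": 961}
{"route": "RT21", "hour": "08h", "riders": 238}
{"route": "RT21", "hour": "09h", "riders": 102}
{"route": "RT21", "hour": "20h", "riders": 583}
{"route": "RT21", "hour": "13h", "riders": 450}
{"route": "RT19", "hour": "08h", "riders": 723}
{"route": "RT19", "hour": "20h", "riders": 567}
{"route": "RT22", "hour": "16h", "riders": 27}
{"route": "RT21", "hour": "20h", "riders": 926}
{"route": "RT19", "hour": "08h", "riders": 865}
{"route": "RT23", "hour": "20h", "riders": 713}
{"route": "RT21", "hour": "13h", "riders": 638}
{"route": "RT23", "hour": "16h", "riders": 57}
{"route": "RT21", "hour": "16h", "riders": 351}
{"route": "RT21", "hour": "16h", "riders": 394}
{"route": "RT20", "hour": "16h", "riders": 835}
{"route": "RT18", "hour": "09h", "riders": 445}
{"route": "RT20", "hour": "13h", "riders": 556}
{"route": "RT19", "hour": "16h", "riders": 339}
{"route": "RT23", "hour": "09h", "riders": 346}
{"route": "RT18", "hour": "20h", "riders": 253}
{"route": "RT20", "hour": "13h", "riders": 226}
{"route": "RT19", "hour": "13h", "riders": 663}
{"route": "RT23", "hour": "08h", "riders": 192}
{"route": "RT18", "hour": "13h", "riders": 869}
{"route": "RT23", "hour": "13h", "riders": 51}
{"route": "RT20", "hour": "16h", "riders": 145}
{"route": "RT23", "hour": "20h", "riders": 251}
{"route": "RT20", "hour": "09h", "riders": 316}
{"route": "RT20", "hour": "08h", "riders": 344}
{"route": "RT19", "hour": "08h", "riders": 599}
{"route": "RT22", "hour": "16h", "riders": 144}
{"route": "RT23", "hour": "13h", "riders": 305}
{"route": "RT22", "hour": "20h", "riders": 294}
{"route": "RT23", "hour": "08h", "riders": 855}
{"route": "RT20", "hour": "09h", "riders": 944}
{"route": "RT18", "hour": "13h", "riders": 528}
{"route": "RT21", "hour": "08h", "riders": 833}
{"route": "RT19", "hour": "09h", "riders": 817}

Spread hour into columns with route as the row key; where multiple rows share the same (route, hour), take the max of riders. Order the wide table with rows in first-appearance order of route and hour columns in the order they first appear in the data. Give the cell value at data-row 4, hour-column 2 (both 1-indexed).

With rows in first-appearance order of route, row 4 is route=RT23. hour columns in first-appearance order: 16h, 20h, 08h, 13h, 09h; column 2 is 20h.
Long rows with route=RT23, hour=20h: max(120, 713, 251) = 713.

713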